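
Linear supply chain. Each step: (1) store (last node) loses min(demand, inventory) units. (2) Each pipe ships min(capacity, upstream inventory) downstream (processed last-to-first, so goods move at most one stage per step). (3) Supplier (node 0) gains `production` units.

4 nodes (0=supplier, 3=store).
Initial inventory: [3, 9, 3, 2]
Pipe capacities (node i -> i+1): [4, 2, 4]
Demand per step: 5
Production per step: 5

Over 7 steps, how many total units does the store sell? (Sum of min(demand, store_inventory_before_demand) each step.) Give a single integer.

Answer: 15

Derivation:
Step 1: sold=2 (running total=2) -> [5 10 2 3]
Step 2: sold=3 (running total=5) -> [6 12 2 2]
Step 3: sold=2 (running total=7) -> [7 14 2 2]
Step 4: sold=2 (running total=9) -> [8 16 2 2]
Step 5: sold=2 (running total=11) -> [9 18 2 2]
Step 6: sold=2 (running total=13) -> [10 20 2 2]
Step 7: sold=2 (running total=15) -> [11 22 2 2]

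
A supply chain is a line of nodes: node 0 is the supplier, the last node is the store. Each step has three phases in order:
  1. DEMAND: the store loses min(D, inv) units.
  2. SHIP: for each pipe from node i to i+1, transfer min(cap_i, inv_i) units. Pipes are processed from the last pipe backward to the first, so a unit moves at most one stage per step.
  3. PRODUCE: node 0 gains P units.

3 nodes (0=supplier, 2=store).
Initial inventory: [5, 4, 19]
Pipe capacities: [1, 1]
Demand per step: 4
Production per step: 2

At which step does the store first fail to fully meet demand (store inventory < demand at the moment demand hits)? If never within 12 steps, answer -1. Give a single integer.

Step 1: demand=4,sold=4 ship[1->2]=1 ship[0->1]=1 prod=2 -> [6 4 16]
Step 2: demand=4,sold=4 ship[1->2]=1 ship[0->1]=1 prod=2 -> [7 4 13]
Step 3: demand=4,sold=4 ship[1->2]=1 ship[0->1]=1 prod=2 -> [8 4 10]
Step 4: demand=4,sold=4 ship[1->2]=1 ship[0->1]=1 prod=2 -> [9 4 7]
Step 5: demand=4,sold=4 ship[1->2]=1 ship[0->1]=1 prod=2 -> [10 4 4]
Step 6: demand=4,sold=4 ship[1->2]=1 ship[0->1]=1 prod=2 -> [11 4 1]
Step 7: demand=4,sold=1 ship[1->2]=1 ship[0->1]=1 prod=2 -> [12 4 1]
Step 8: demand=4,sold=1 ship[1->2]=1 ship[0->1]=1 prod=2 -> [13 4 1]
Step 9: demand=4,sold=1 ship[1->2]=1 ship[0->1]=1 prod=2 -> [14 4 1]
Step 10: demand=4,sold=1 ship[1->2]=1 ship[0->1]=1 prod=2 -> [15 4 1]
Step 11: demand=4,sold=1 ship[1->2]=1 ship[0->1]=1 prod=2 -> [16 4 1]
Step 12: demand=4,sold=1 ship[1->2]=1 ship[0->1]=1 prod=2 -> [17 4 1]
First stockout at step 7

7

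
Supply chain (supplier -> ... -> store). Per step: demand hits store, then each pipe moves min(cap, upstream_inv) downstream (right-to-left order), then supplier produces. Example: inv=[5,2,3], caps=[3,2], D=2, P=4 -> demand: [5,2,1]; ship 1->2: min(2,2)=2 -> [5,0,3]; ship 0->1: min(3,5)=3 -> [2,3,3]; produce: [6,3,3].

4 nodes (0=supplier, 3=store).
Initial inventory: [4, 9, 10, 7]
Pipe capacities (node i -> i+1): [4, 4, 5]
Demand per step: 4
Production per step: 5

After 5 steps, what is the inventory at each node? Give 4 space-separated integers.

Step 1: demand=4,sold=4 ship[2->3]=5 ship[1->2]=4 ship[0->1]=4 prod=5 -> inv=[5 9 9 8]
Step 2: demand=4,sold=4 ship[2->3]=5 ship[1->2]=4 ship[0->1]=4 prod=5 -> inv=[6 9 8 9]
Step 3: demand=4,sold=4 ship[2->3]=5 ship[1->2]=4 ship[0->1]=4 prod=5 -> inv=[7 9 7 10]
Step 4: demand=4,sold=4 ship[2->3]=5 ship[1->2]=4 ship[0->1]=4 prod=5 -> inv=[8 9 6 11]
Step 5: demand=4,sold=4 ship[2->3]=5 ship[1->2]=4 ship[0->1]=4 prod=5 -> inv=[9 9 5 12]

9 9 5 12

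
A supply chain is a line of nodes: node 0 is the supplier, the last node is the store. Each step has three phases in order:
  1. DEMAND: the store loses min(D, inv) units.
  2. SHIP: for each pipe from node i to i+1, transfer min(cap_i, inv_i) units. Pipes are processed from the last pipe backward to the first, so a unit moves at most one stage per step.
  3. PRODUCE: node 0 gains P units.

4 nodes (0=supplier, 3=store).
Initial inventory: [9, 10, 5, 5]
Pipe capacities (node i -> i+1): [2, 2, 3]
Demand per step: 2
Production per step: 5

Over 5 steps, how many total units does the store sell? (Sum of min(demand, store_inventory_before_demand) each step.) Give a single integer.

Step 1: sold=2 (running total=2) -> [12 10 4 6]
Step 2: sold=2 (running total=4) -> [15 10 3 7]
Step 3: sold=2 (running total=6) -> [18 10 2 8]
Step 4: sold=2 (running total=8) -> [21 10 2 8]
Step 5: sold=2 (running total=10) -> [24 10 2 8]

Answer: 10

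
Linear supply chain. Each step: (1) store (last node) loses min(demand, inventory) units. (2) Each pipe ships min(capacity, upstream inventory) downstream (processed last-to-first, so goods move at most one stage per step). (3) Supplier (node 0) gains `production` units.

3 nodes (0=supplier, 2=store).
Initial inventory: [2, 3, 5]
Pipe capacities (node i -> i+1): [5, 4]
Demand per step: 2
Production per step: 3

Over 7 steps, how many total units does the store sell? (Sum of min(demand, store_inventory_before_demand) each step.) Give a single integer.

Answer: 14

Derivation:
Step 1: sold=2 (running total=2) -> [3 2 6]
Step 2: sold=2 (running total=4) -> [3 3 6]
Step 3: sold=2 (running total=6) -> [3 3 7]
Step 4: sold=2 (running total=8) -> [3 3 8]
Step 5: sold=2 (running total=10) -> [3 3 9]
Step 6: sold=2 (running total=12) -> [3 3 10]
Step 7: sold=2 (running total=14) -> [3 3 11]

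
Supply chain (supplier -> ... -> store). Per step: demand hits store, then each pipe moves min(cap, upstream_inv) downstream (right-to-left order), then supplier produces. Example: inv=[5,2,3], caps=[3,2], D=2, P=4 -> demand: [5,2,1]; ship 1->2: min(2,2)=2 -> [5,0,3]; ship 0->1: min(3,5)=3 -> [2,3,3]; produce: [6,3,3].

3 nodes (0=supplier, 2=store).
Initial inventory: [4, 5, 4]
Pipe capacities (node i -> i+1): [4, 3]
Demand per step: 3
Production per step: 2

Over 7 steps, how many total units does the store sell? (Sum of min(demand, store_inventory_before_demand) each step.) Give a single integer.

Step 1: sold=3 (running total=3) -> [2 6 4]
Step 2: sold=3 (running total=6) -> [2 5 4]
Step 3: sold=3 (running total=9) -> [2 4 4]
Step 4: sold=3 (running total=12) -> [2 3 4]
Step 5: sold=3 (running total=15) -> [2 2 4]
Step 6: sold=3 (running total=18) -> [2 2 3]
Step 7: sold=3 (running total=21) -> [2 2 2]

Answer: 21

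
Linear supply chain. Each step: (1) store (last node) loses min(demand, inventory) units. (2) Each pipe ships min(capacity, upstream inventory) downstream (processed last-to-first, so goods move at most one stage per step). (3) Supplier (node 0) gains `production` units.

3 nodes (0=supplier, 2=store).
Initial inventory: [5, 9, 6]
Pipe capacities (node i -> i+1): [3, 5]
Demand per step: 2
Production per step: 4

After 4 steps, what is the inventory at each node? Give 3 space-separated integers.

Step 1: demand=2,sold=2 ship[1->2]=5 ship[0->1]=3 prod=4 -> inv=[6 7 9]
Step 2: demand=2,sold=2 ship[1->2]=5 ship[0->1]=3 prod=4 -> inv=[7 5 12]
Step 3: demand=2,sold=2 ship[1->2]=5 ship[0->1]=3 prod=4 -> inv=[8 3 15]
Step 4: demand=2,sold=2 ship[1->2]=3 ship[0->1]=3 prod=4 -> inv=[9 3 16]

9 3 16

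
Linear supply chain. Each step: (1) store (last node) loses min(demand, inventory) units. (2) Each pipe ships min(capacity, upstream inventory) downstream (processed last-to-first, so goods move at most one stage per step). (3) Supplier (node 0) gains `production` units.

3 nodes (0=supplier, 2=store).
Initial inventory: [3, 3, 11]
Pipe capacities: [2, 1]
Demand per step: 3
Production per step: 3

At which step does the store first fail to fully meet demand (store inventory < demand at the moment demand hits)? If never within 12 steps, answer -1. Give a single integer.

Step 1: demand=3,sold=3 ship[1->2]=1 ship[0->1]=2 prod=3 -> [4 4 9]
Step 2: demand=3,sold=3 ship[1->2]=1 ship[0->1]=2 prod=3 -> [5 5 7]
Step 3: demand=3,sold=3 ship[1->2]=1 ship[0->1]=2 prod=3 -> [6 6 5]
Step 4: demand=3,sold=3 ship[1->2]=1 ship[0->1]=2 prod=3 -> [7 7 3]
Step 5: demand=3,sold=3 ship[1->2]=1 ship[0->1]=2 prod=3 -> [8 8 1]
Step 6: demand=3,sold=1 ship[1->2]=1 ship[0->1]=2 prod=3 -> [9 9 1]
Step 7: demand=3,sold=1 ship[1->2]=1 ship[0->1]=2 prod=3 -> [10 10 1]
Step 8: demand=3,sold=1 ship[1->2]=1 ship[0->1]=2 prod=3 -> [11 11 1]
Step 9: demand=3,sold=1 ship[1->2]=1 ship[0->1]=2 prod=3 -> [12 12 1]
Step 10: demand=3,sold=1 ship[1->2]=1 ship[0->1]=2 prod=3 -> [13 13 1]
Step 11: demand=3,sold=1 ship[1->2]=1 ship[0->1]=2 prod=3 -> [14 14 1]
Step 12: demand=3,sold=1 ship[1->2]=1 ship[0->1]=2 prod=3 -> [15 15 1]
First stockout at step 6

6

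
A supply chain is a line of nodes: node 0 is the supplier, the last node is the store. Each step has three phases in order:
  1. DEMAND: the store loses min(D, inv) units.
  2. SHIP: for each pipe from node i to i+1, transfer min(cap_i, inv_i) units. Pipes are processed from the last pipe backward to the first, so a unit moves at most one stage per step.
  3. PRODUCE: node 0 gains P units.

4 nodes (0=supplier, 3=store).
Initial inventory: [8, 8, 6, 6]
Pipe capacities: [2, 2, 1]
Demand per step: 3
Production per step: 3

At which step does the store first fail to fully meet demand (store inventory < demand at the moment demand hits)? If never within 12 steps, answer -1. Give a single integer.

Step 1: demand=3,sold=3 ship[2->3]=1 ship[1->2]=2 ship[0->1]=2 prod=3 -> [9 8 7 4]
Step 2: demand=3,sold=3 ship[2->3]=1 ship[1->2]=2 ship[0->1]=2 prod=3 -> [10 8 8 2]
Step 3: demand=3,sold=2 ship[2->3]=1 ship[1->2]=2 ship[0->1]=2 prod=3 -> [11 8 9 1]
Step 4: demand=3,sold=1 ship[2->3]=1 ship[1->2]=2 ship[0->1]=2 prod=3 -> [12 8 10 1]
Step 5: demand=3,sold=1 ship[2->3]=1 ship[1->2]=2 ship[0->1]=2 prod=3 -> [13 8 11 1]
Step 6: demand=3,sold=1 ship[2->3]=1 ship[1->2]=2 ship[0->1]=2 prod=3 -> [14 8 12 1]
Step 7: demand=3,sold=1 ship[2->3]=1 ship[1->2]=2 ship[0->1]=2 prod=3 -> [15 8 13 1]
Step 8: demand=3,sold=1 ship[2->3]=1 ship[1->2]=2 ship[0->1]=2 prod=3 -> [16 8 14 1]
Step 9: demand=3,sold=1 ship[2->3]=1 ship[1->2]=2 ship[0->1]=2 prod=3 -> [17 8 15 1]
Step 10: demand=3,sold=1 ship[2->3]=1 ship[1->2]=2 ship[0->1]=2 prod=3 -> [18 8 16 1]
Step 11: demand=3,sold=1 ship[2->3]=1 ship[1->2]=2 ship[0->1]=2 prod=3 -> [19 8 17 1]
Step 12: demand=3,sold=1 ship[2->3]=1 ship[1->2]=2 ship[0->1]=2 prod=3 -> [20 8 18 1]
First stockout at step 3

3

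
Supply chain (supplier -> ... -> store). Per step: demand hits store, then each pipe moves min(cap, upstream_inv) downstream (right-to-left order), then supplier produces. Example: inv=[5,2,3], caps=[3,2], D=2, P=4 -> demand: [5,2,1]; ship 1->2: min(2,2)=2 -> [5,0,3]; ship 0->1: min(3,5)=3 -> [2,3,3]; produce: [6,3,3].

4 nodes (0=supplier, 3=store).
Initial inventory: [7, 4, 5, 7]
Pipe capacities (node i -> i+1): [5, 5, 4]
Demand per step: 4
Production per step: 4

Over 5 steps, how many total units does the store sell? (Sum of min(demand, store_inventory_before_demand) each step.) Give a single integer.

Answer: 20

Derivation:
Step 1: sold=4 (running total=4) -> [6 5 5 7]
Step 2: sold=4 (running total=8) -> [5 5 6 7]
Step 3: sold=4 (running total=12) -> [4 5 7 7]
Step 4: sold=4 (running total=16) -> [4 4 8 7]
Step 5: sold=4 (running total=20) -> [4 4 8 7]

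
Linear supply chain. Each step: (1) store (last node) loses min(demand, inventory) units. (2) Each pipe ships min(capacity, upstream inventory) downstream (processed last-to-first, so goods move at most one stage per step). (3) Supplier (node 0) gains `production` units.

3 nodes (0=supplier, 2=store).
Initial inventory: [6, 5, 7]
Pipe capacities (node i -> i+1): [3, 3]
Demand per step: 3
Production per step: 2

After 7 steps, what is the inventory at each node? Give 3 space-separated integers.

Step 1: demand=3,sold=3 ship[1->2]=3 ship[0->1]=3 prod=2 -> inv=[5 5 7]
Step 2: demand=3,sold=3 ship[1->2]=3 ship[0->1]=3 prod=2 -> inv=[4 5 7]
Step 3: demand=3,sold=3 ship[1->2]=3 ship[0->1]=3 prod=2 -> inv=[3 5 7]
Step 4: demand=3,sold=3 ship[1->2]=3 ship[0->1]=3 prod=2 -> inv=[2 5 7]
Step 5: demand=3,sold=3 ship[1->2]=3 ship[0->1]=2 prod=2 -> inv=[2 4 7]
Step 6: demand=3,sold=3 ship[1->2]=3 ship[0->1]=2 prod=2 -> inv=[2 3 7]
Step 7: demand=3,sold=3 ship[1->2]=3 ship[0->1]=2 prod=2 -> inv=[2 2 7]

2 2 7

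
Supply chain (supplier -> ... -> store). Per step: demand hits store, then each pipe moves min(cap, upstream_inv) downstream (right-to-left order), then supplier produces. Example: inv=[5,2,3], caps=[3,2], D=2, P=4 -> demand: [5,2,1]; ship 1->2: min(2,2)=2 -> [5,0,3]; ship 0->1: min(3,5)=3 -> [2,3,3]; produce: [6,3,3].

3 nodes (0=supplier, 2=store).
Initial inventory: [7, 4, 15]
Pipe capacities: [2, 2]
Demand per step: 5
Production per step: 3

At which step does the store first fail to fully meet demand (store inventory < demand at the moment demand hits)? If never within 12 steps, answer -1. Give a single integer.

Step 1: demand=5,sold=5 ship[1->2]=2 ship[0->1]=2 prod=3 -> [8 4 12]
Step 2: demand=5,sold=5 ship[1->2]=2 ship[0->1]=2 prod=3 -> [9 4 9]
Step 3: demand=5,sold=5 ship[1->2]=2 ship[0->1]=2 prod=3 -> [10 4 6]
Step 4: demand=5,sold=5 ship[1->2]=2 ship[0->1]=2 prod=3 -> [11 4 3]
Step 5: demand=5,sold=3 ship[1->2]=2 ship[0->1]=2 prod=3 -> [12 4 2]
Step 6: demand=5,sold=2 ship[1->2]=2 ship[0->1]=2 prod=3 -> [13 4 2]
Step 7: demand=5,sold=2 ship[1->2]=2 ship[0->1]=2 prod=3 -> [14 4 2]
Step 8: demand=5,sold=2 ship[1->2]=2 ship[0->1]=2 prod=3 -> [15 4 2]
Step 9: demand=5,sold=2 ship[1->2]=2 ship[0->1]=2 prod=3 -> [16 4 2]
Step 10: demand=5,sold=2 ship[1->2]=2 ship[0->1]=2 prod=3 -> [17 4 2]
Step 11: demand=5,sold=2 ship[1->2]=2 ship[0->1]=2 prod=3 -> [18 4 2]
Step 12: demand=5,sold=2 ship[1->2]=2 ship[0->1]=2 prod=3 -> [19 4 2]
First stockout at step 5

5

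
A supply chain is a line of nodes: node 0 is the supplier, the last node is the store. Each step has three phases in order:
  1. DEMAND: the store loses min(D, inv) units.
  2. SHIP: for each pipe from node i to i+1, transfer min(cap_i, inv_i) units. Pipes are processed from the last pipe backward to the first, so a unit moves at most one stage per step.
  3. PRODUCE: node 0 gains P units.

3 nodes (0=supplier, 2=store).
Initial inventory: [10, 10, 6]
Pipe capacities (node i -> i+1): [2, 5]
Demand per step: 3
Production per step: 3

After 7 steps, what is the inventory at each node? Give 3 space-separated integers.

Step 1: demand=3,sold=3 ship[1->2]=5 ship[0->1]=2 prod=3 -> inv=[11 7 8]
Step 2: demand=3,sold=3 ship[1->2]=5 ship[0->1]=2 prod=3 -> inv=[12 4 10]
Step 3: demand=3,sold=3 ship[1->2]=4 ship[0->1]=2 prod=3 -> inv=[13 2 11]
Step 4: demand=3,sold=3 ship[1->2]=2 ship[0->1]=2 prod=3 -> inv=[14 2 10]
Step 5: demand=3,sold=3 ship[1->2]=2 ship[0->1]=2 prod=3 -> inv=[15 2 9]
Step 6: demand=3,sold=3 ship[1->2]=2 ship[0->1]=2 prod=3 -> inv=[16 2 8]
Step 7: demand=3,sold=3 ship[1->2]=2 ship[0->1]=2 prod=3 -> inv=[17 2 7]

17 2 7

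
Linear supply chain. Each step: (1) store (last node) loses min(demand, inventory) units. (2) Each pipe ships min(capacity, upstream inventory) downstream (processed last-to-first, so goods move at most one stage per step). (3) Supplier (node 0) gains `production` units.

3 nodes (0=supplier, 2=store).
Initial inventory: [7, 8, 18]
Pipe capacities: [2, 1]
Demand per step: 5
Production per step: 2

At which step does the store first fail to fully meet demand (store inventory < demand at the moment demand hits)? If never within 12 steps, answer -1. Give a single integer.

Step 1: demand=5,sold=5 ship[1->2]=1 ship[0->1]=2 prod=2 -> [7 9 14]
Step 2: demand=5,sold=5 ship[1->2]=1 ship[0->1]=2 prod=2 -> [7 10 10]
Step 3: demand=5,sold=5 ship[1->2]=1 ship[0->1]=2 prod=2 -> [7 11 6]
Step 4: demand=5,sold=5 ship[1->2]=1 ship[0->1]=2 prod=2 -> [7 12 2]
Step 5: demand=5,sold=2 ship[1->2]=1 ship[0->1]=2 prod=2 -> [7 13 1]
Step 6: demand=5,sold=1 ship[1->2]=1 ship[0->1]=2 prod=2 -> [7 14 1]
Step 7: demand=5,sold=1 ship[1->2]=1 ship[0->1]=2 prod=2 -> [7 15 1]
Step 8: demand=5,sold=1 ship[1->2]=1 ship[0->1]=2 prod=2 -> [7 16 1]
Step 9: demand=5,sold=1 ship[1->2]=1 ship[0->1]=2 prod=2 -> [7 17 1]
Step 10: demand=5,sold=1 ship[1->2]=1 ship[0->1]=2 prod=2 -> [7 18 1]
Step 11: demand=5,sold=1 ship[1->2]=1 ship[0->1]=2 prod=2 -> [7 19 1]
Step 12: demand=5,sold=1 ship[1->2]=1 ship[0->1]=2 prod=2 -> [7 20 1]
First stockout at step 5

5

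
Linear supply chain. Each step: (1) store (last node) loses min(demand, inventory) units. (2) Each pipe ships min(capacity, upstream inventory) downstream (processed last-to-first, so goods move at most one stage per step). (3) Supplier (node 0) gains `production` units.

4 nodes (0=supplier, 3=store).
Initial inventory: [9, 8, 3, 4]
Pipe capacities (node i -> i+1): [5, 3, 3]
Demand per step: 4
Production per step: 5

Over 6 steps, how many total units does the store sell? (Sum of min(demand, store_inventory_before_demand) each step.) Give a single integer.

Answer: 19

Derivation:
Step 1: sold=4 (running total=4) -> [9 10 3 3]
Step 2: sold=3 (running total=7) -> [9 12 3 3]
Step 3: sold=3 (running total=10) -> [9 14 3 3]
Step 4: sold=3 (running total=13) -> [9 16 3 3]
Step 5: sold=3 (running total=16) -> [9 18 3 3]
Step 6: sold=3 (running total=19) -> [9 20 3 3]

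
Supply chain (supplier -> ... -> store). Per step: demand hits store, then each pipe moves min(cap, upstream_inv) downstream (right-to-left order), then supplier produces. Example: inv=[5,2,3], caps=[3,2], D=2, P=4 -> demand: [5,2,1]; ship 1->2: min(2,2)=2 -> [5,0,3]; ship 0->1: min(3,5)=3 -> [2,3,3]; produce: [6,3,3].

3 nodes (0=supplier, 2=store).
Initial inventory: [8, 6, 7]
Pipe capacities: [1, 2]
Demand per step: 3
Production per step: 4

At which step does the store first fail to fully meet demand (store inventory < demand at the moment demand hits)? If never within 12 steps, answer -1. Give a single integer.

Step 1: demand=3,sold=3 ship[1->2]=2 ship[0->1]=1 prod=4 -> [11 5 6]
Step 2: demand=3,sold=3 ship[1->2]=2 ship[0->1]=1 prod=4 -> [14 4 5]
Step 3: demand=3,sold=3 ship[1->2]=2 ship[0->1]=1 prod=4 -> [17 3 4]
Step 4: demand=3,sold=3 ship[1->2]=2 ship[0->1]=1 prod=4 -> [20 2 3]
Step 5: demand=3,sold=3 ship[1->2]=2 ship[0->1]=1 prod=4 -> [23 1 2]
Step 6: demand=3,sold=2 ship[1->2]=1 ship[0->1]=1 prod=4 -> [26 1 1]
Step 7: demand=3,sold=1 ship[1->2]=1 ship[0->1]=1 prod=4 -> [29 1 1]
Step 8: demand=3,sold=1 ship[1->2]=1 ship[0->1]=1 prod=4 -> [32 1 1]
Step 9: demand=3,sold=1 ship[1->2]=1 ship[0->1]=1 prod=4 -> [35 1 1]
Step 10: demand=3,sold=1 ship[1->2]=1 ship[0->1]=1 prod=4 -> [38 1 1]
Step 11: demand=3,sold=1 ship[1->2]=1 ship[0->1]=1 prod=4 -> [41 1 1]
Step 12: demand=3,sold=1 ship[1->2]=1 ship[0->1]=1 prod=4 -> [44 1 1]
First stockout at step 6

6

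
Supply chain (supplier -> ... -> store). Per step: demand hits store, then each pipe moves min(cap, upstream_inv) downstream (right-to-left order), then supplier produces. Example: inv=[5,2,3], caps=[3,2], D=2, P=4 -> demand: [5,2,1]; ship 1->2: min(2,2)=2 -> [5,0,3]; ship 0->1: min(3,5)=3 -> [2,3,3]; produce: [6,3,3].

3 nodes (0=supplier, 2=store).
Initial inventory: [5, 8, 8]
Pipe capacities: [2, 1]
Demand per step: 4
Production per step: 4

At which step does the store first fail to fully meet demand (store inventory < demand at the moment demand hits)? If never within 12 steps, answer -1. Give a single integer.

Step 1: demand=4,sold=4 ship[1->2]=1 ship[0->1]=2 prod=4 -> [7 9 5]
Step 2: demand=4,sold=4 ship[1->2]=1 ship[0->1]=2 prod=4 -> [9 10 2]
Step 3: demand=4,sold=2 ship[1->2]=1 ship[0->1]=2 prod=4 -> [11 11 1]
Step 4: demand=4,sold=1 ship[1->2]=1 ship[0->1]=2 prod=4 -> [13 12 1]
Step 5: demand=4,sold=1 ship[1->2]=1 ship[0->1]=2 prod=4 -> [15 13 1]
Step 6: demand=4,sold=1 ship[1->2]=1 ship[0->1]=2 prod=4 -> [17 14 1]
Step 7: demand=4,sold=1 ship[1->2]=1 ship[0->1]=2 prod=4 -> [19 15 1]
Step 8: demand=4,sold=1 ship[1->2]=1 ship[0->1]=2 prod=4 -> [21 16 1]
Step 9: demand=4,sold=1 ship[1->2]=1 ship[0->1]=2 prod=4 -> [23 17 1]
Step 10: demand=4,sold=1 ship[1->2]=1 ship[0->1]=2 prod=4 -> [25 18 1]
Step 11: demand=4,sold=1 ship[1->2]=1 ship[0->1]=2 prod=4 -> [27 19 1]
Step 12: demand=4,sold=1 ship[1->2]=1 ship[0->1]=2 prod=4 -> [29 20 1]
First stockout at step 3

3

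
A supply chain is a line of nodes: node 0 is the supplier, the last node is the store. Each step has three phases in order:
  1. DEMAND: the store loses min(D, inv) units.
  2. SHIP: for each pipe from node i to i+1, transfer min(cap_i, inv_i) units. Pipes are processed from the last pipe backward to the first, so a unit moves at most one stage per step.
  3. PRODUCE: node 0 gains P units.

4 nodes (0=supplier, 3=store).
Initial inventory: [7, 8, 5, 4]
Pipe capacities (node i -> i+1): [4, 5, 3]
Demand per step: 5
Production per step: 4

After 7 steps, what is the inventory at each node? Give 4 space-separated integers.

Step 1: demand=5,sold=4 ship[2->3]=3 ship[1->2]=5 ship[0->1]=4 prod=4 -> inv=[7 7 7 3]
Step 2: demand=5,sold=3 ship[2->3]=3 ship[1->2]=5 ship[0->1]=4 prod=4 -> inv=[7 6 9 3]
Step 3: demand=5,sold=3 ship[2->3]=3 ship[1->2]=5 ship[0->1]=4 prod=4 -> inv=[7 5 11 3]
Step 4: demand=5,sold=3 ship[2->3]=3 ship[1->2]=5 ship[0->1]=4 prod=4 -> inv=[7 4 13 3]
Step 5: demand=5,sold=3 ship[2->3]=3 ship[1->2]=4 ship[0->1]=4 prod=4 -> inv=[7 4 14 3]
Step 6: demand=5,sold=3 ship[2->3]=3 ship[1->2]=4 ship[0->1]=4 prod=4 -> inv=[7 4 15 3]
Step 7: demand=5,sold=3 ship[2->3]=3 ship[1->2]=4 ship[0->1]=4 prod=4 -> inv=[7 4 16 3]

7 4 16 3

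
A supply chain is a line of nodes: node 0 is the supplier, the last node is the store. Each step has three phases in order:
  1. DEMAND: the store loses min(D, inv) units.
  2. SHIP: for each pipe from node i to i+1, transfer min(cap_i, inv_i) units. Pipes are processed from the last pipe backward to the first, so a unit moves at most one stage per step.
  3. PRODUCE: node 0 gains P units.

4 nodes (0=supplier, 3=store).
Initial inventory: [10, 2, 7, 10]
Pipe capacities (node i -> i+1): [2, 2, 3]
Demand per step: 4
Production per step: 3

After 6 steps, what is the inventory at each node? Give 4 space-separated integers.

Step 1: demand=4,sold=4 ship[2->3]=3 ship[1->2]=2 ship[0->1]=2 prod=3 -> inv=[11 2 6 9]
Step 2: demand=4,sold=4 ship[2->3]=3 ship[1->2]=2 ship[0->1]=2 prod=3 -> inv=[12 2 5 8]
Step 3: demand=4,sold=4 ship[2->3]=3 ship[1->2]=2 ship[0->1]=2 prod=3 -> inv=[13 2 4 7]
Step 4: demand=4,sold=4 ship[2->3]=3 ship[1->2]=2 ship[0->1]=2 prod=3 -> inv=[14 2 3 6]
Step 5: demand=4,sold=4 ship[2->3]=3 ship[1->2]=2 ship[0->1]=2 prod=3 -> inv=[15 2 2 5]
Step 6: demand=4,sold=4 ship[2->3]=2 ship[1->2]=2 ship[0->1]=2 prod=3 -> inv=[16 2 2 3]

16 2 2 3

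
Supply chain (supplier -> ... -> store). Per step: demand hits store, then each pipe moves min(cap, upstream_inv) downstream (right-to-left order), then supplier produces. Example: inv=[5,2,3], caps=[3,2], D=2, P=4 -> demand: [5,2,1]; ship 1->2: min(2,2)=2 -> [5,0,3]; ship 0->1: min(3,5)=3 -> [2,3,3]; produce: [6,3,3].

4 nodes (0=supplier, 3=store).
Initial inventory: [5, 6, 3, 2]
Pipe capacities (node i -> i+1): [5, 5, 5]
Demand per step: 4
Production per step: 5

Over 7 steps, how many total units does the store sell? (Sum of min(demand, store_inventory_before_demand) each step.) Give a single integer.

Step 1: sold=2 (running total=2) -> [5 6 5 3]
Step 2: sold=3 (running total=5) -> [5 6 5 5]
Step 3: sold=4 (running total=9) -> [5 6 5 6]
Step 4: sold=4 (running total=13) -> [5 6 5 7]
Step 5: sold=4 (running total=17) -> [5 6 5 8]
Step 6: sold=4 (running total=21) -> [5 6 5 9]
Step 7: sold=4 (running total=25) -> [5 6 5 10]

Answer: 25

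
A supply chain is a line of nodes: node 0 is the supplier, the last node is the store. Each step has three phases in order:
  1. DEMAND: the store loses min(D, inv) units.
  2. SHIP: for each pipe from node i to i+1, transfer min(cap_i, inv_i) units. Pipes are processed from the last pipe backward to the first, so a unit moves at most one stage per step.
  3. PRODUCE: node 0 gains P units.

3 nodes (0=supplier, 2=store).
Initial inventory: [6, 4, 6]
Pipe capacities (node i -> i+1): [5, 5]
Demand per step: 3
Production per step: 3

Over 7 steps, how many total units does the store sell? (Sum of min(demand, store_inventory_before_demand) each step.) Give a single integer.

Answer: 21

Derivation:
Step 1: sold=3 (running total=3) -> [4 5 7]
Step 2: sold=3 (running total=6) -> [3 4 9]
Step 3: sold=3 (running total=9) -> [3 3 10]
Step 4: sold=3 (running total=12) -> [3 3 10]
Step 5: sold=3 (running total=15) -> [3 3 10]
Step 6: sold=3 (running total=18) -> [3 3 10]
Step 7: sold=3 (running total=21) -> [3 3 10]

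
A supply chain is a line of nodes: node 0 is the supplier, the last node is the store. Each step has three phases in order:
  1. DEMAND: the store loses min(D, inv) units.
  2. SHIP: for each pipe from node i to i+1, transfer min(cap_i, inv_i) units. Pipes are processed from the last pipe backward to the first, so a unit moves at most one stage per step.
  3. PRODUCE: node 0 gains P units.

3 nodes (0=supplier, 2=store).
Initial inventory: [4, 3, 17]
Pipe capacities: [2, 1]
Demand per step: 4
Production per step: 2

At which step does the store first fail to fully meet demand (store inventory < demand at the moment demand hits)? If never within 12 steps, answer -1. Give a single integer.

Step 1: demand=4,sold=4 ship[1->2]=1 ship[0->1]=2 prod=2 -> [4 4 14]
Step 2: demand=4,sold=4 ship[1->2]=1 ship[0->1]=2 prod=2 -> [4 5 11]
Step 3: demand=4,sold=4 ship[1->2]=1 ship[0->1]=2 prod=2 -> [4 6 8]
Step 4: demand=4,sold=4 ship[1->2]=1 ship[0->1]=2 prod=2 -> [4 7 5]
Step 5: demand=4,sold=4 ship[1->2]=1 ship[0->1]=2 prod=2 -> [4 8 2]
Step 6: demand=4,sold=2 ship[1->2]=1 ship[0->1]=2 prod=2 -> [4 9 1]
Step 7: demand=4,sold=1 ship[1->2]=1 ship[0->1]=2 prod=2 -> [4 10 1]
Step 8: demand=4,sold=1 ship[1->2]=1 ship[0->1]=2 prod=2 -> [4 11 1]
Step 9: demand=4,sold=1 ship[1->2]=1 ship[0->1]=2 prod=2 -> [4 12 1]
Step 10: demand=4,sold=1 ship[1->2]=1 ship[0->1]=2 prod=2 -> [4 13 1]
Step 11: demand=4,sold=1 ship[1->2]=1 ship[0->1]=2 prod=2 -> [4 14 1]
Step 12: demand=4,sold=1 ship[1->2]=1 ship[0->1]=2 prod=2 -> [4 15 1]
First stockout at step 6

6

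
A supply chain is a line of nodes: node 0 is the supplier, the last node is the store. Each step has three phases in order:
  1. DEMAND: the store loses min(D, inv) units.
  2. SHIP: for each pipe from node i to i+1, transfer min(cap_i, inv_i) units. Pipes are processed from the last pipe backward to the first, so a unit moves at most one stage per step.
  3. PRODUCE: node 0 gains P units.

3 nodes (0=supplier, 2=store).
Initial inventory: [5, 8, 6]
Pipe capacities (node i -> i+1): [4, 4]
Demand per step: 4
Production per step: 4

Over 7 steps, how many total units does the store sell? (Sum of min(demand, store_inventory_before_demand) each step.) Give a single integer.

Answer: 28

Derivation:
Step 1: sold=4 (running total=4) -> [5 8 6]
Step 2: sold=4 (running total=8) -> [5 8 6]
Step 3: sold=4 (running total=12) -> [5 8 6]
Step 4: sold=4 (running total=16) -> [5 8 6]
Step 5: sold=4 (running total=20) -> [5 8 6]
Step 6: sold=4 (running total=24) -> [5 8 6]
Step 7: sold=4 (running total=28) -> [5 8 6]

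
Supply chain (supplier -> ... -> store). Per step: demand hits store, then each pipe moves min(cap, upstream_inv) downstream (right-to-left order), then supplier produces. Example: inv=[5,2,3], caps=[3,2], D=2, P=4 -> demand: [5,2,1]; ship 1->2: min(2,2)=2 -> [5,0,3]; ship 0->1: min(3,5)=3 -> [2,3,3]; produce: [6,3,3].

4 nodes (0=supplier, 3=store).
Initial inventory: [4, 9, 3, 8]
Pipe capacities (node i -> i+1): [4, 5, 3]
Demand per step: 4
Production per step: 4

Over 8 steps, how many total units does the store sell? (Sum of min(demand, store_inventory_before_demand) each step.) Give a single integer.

Step 1: sold=4 (running total=4) -> [4 8 5 7]
Step 2: sold=4 (running total=8) -> [4 7 7 6]
Step 3: sold=4 (running total=12) -> [4 6 9 5]
Step 4: sold=4 (running total=16) -> [4 5 11 4]
Step 5: sold=4 (running total=20) -> [4 4 13 3]
Step 6: sold=3 (running total=23) -> [4 4 14 3]
Step 7: sold=3 (running total=26) -> [4 4 15 3]
Step 8: sold=3 (running total=29) -> [4 4 16 3]

Answer: 29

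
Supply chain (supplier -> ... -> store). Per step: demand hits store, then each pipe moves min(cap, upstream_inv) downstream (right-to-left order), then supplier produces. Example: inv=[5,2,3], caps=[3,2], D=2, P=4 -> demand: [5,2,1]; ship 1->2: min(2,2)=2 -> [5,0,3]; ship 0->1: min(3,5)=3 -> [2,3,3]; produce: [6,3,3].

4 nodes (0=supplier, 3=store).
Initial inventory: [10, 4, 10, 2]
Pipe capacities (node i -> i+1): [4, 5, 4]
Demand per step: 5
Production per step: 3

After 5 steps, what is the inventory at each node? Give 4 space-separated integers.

Step 1: demand=5,sold=2 ship[2->3]=4 ship[1->2]=4 ship[0->1]=4 prod=3 -> inv=[9 4 10 4]
Step 2: demand=5,sold=4 ship[2->3]=4 ship[1->2]=4 ship[0->1]=4 prod=3 -> inv=[8 4 10 4]
Step 3: demand=5,sold=4 ship[2->3]=4 ship[1->2]=4 ship[0->1]=4 prod=3 -> inv=[7 4 10 4]
Step 4: demand=5,sold=4 ship[2->3]=4 ship[1->2]=4 ship[0->1]=4 prod=3 -> inv=[6 4 10 4]
Step 5: demand=5,sold=4 ship[2->3]=4 ship[1->2]=4 ship[0->1]=4 prod=3 -> inv=[5 4 10 4]

5 4 10 4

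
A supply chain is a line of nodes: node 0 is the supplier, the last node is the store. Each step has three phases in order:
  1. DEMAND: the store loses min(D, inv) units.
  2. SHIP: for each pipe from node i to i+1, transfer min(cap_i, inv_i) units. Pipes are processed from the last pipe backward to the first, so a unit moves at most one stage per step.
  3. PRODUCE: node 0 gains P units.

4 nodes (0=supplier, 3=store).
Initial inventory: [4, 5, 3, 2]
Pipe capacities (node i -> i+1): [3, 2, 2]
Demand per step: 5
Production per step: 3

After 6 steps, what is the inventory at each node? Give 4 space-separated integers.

Step 1: demand=5,sold=2 ship[2->3]=2 ship[1->2]=2 ship[0->1]=3 prod=3 -> inv=[4 6 3 2]
Step 2: demand=5,sold=2 ship[2->3]=2 ship[1->2]=2 ship[0->1]=3 prod=3 -> inv=[4 7 3 2]
Step 3: demand=5,sold=2 ship[2->3]=2 ship[1->2]=2 ship[0->1]=3 prod=3 -> inv=[4 8 3 2]
Step 4: demand=5,sold=2 ship[2->3]=2 ship[1->2]=2 ship[0->1]=3 prod=3 -> inv=[4 9 3 2]
Step 5: demand=5,sold=2 ship[2->3]=2 ship[1->2]=2 ship[0->1]=3 prod=3 -> inv=[4 10 3 2]
Step 6: demand=5,sold=2 ship[2->3]=2 ship[1->2]=2 ship[0->1]=3 prod=3 -> inv=[4 11 3 2]

4 11 3 2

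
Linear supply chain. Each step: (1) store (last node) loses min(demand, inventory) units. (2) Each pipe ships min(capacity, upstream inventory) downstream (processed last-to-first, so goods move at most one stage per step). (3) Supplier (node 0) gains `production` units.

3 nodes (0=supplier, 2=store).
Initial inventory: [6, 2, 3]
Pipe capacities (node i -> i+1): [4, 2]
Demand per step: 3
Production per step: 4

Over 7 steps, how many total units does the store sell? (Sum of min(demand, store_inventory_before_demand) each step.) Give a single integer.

Step 1: sold=3 (running total=3) -> [6 4 2]
Step 2: sold=2 (running total=5) -> [6 6 2]
Step 3: sold=2 (running total=7) -> [6 8 2]
Step 4: sold=2 (running total=9) -> [6 10 2]
Step 5: sold=2 (running total=11) -> [6 12 2]
Step 6: sold=2 (running total=13) -> [6 14 2]
Step 7: sold=2 (running total=15) -> [6 16 2]

Answer: 15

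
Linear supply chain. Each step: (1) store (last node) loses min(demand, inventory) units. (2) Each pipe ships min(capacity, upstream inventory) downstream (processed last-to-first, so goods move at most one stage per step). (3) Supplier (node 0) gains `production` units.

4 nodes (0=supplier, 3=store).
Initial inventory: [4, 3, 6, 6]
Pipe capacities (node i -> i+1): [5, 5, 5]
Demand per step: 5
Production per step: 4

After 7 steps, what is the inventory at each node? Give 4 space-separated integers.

Step 1: demand=5,sold=5 ship[2->3]=5 ship[1->2]=3 ship[0->1]=4 prod=4 -> inv=[4 4 4 6]
Step 2: demand=5,sold=5 ship[2->3]=4 ship[1->2]=4 ship[0->1]=4 prod=4 -> inv=[4 4 4 5]
Step 3: demand=5,sold=5 ship[2->3]=4 ship[1->2]=4 ship[0->1]=4 prod=4 -> inv=[4 4 4 4]
Step 4: demand=5,sold=4 ship[2->3]=4 ship[1->2]=4 ship[0->1]=4 prod=4 -> inv=[4 4 4 4]
Step 5: demand=5,sold=4 ship[2->3]=4 ship[1->2]=4 ship[0->1]=4 prod=4 -> inv=[4 4 4 4]
Step 6: demand=5,sold=4 ship[2->3]=4 ship[1->2]=4 ship[0->1]=4 prod=4 -> inv=[4 4 4 4]
Step 7: demand=5,sold=4 ship[2->3]=4 ship[1->2]=4 ship[0->1]=4 prod=4 -> inv=[4 4 4 4]

4 4 4 4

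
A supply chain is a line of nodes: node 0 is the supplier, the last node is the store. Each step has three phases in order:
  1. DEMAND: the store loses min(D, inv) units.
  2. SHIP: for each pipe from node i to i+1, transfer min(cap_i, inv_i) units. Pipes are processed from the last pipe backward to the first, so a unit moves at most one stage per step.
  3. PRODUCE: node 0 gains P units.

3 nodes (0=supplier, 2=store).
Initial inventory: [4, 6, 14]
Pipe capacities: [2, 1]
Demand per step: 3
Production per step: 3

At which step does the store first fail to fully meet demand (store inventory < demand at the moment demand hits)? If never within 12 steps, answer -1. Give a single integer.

Step 1: demand=3,sold=3 ship[1->2]=1 ship[0->1]=2 prod=3 -> [5 7 12]
Step 2: demand=3,sold=3 ship[1->2]=1 ship[0->1]=2 prod=3 -> [6 8 10]
Step 3: demand=3,sold=3 ship[1->2]=1 ship[0->1]=2 prod=3 -> [7 9 8]
Step 4: demand=3,sold=3 ship[1->2]=1 ship[0->1]=2 prod=3 -> [8 10 6]
Step 5: demand=3,sold=3 ship[1->2]=1 ship[0->1]=2 prod=3 -> [9 11 4]
Step 6: demand=3,sold=3 ship[1->2]=1 ship[0->1]=2 prod=3 -> [10 12 2]
Step 7: demand=3,sold=2 ship[1->2]=1 ship[0->1]=2 prod=3 -> [11 13 1]
Step 8: demand=3,sold=1 ship[1->2]=1 ship[0->1]=2 prod=3 -> [12 14 1]
Step 9: demand=3,sold=1 ship[1->2]=1 ship[0->1]=2 prod=3 -> [13 15 1]
Step 10: demand=3,sold=1 ship[1->2]=1 ship[0->1]=2 prod=3 -> [14 16 1]
Step 11: demand=3,sold=1 ship[1->2]=1 ship[0->1]=2 prod=3 -> [15 17 1]
Step 12: demand=3,sold=1 ship[1->2]=1 ship[0->1]=2 prod=3 -> [16 18 1]
First stockout at step 7

7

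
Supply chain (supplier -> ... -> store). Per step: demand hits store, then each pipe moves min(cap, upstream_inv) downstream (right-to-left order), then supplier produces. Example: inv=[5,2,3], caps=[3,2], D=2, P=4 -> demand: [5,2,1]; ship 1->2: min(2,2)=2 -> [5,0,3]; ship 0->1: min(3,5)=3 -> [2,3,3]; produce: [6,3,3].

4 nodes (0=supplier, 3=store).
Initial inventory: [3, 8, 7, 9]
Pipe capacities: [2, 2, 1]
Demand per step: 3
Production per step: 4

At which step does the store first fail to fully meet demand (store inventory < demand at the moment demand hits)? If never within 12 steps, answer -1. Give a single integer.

Step 1: demand=3,sold=3 ship[2->3]=1 ship[1->2]=2 ship[0->1]=2 prod=4 -> [5 8 8 7]
Step 2: demand=3,sold=3 ship[2->3]=1 ship[1->2]=2 ship[0->1]=2 prod=4 -> [7 8 9 5]
Step 3: demand=3,sold=3 ship[2->3]=1 ship[1->2]=2 ship[0->1]=2 prod=4 -> [9 8 10 3]
Step 4: demand=3,sold=3 ship[2->3]=1 ship[1->2]=2 ship[0->1]=2 prod=4 -> [11 8 11 1]
Step 5: demand=3,sold=1 ship[2->3]=1 ship[1->2]=2 ship[0->1]=2 prod=4 -> [13 8 12 1]
Step 6: demand=3,sold=1 ship[2->3]=1 ship[1->2]=2 ship[0->1]=2 prod=4 -> [15 8 13 1]
Step 7: demand=3,sold=1 ship[2->3]=1 ship[1->2]=2 ship[0->1]=2 prod=4 -> [17 8 14 1]
Step 8: demand=3,sold=1 ship[2->3]=1 ship[1->2]=2 ship[0->1]=2 prod=4 -> [19 8 15 1]
Step 9: demand=3,sold=1 ship[2->3]=1 ship[1->2]=2 ship[0->1]=2 prod=4 -> [21 8 16 1]
Step 10: demand=3,sold=1 ship[2->3]=1 ship[1->2]=2 ship[0->1]=2 prod=4 -> [23 8 17 1]
Step 11: demand=3,sold=1 ship[2->3]=1 ship[1->2]=2 ship[0->1]=2 prod=4 -> [25 8 18 1]
Step 12: demand=3,sold=1 ship[2->3]=1 ship[1->2]=2 ship[0->1]=2 prod=4 -> [27 8 19 1]
First stockout at step 5

5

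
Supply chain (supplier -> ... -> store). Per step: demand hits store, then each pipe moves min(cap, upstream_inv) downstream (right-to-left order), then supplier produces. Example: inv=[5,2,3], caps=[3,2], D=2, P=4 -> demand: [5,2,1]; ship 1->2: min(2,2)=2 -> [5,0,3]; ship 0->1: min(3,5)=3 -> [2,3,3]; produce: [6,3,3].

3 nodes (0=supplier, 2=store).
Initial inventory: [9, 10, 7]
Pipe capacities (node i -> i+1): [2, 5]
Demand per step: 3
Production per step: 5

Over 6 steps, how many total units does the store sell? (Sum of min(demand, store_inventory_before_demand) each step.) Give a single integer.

Answer: 18

Derivation:
Step 1: sold=3 (running total=3) -> [12 7 9]
Step 2: sold=3 (running total=6) -> [15 4 11]
Step 3: sold=3 (running total=9) -> [18 2 12]
Step 4: sold=3 (running total=12) -> [21 2 11]
Step 5: sold=3 (running total=15) -> [24 2 10]
Step 6: sold=3 (running total=18) -> [27 2 9]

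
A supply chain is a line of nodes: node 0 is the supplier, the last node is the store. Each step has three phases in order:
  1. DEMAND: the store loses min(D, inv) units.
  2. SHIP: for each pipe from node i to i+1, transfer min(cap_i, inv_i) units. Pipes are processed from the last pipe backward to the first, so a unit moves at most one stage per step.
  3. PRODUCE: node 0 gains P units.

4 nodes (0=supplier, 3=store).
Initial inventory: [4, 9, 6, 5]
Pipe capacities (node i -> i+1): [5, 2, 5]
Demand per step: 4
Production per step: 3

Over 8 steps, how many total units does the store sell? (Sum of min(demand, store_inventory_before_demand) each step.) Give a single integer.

Step 1: sold=4 (running total=4) -> [3 11 3 6]
Step 2: sold=4 (running total=8) -> [3 12 2 5]
Step 3: sold=4 (running total=12) -> [3 13 2 3]
Step 4: sold=3 (running total=15) -> [3 14 2 2]
Step 5: sold=2 (running total=17) -> [3 15 2 2]
Step 6: sold=2 (running total=19) -> [3 16 2 2]
Step 7: sold=2 (running total=21) -> [3 17 2 2]
Step 8: sold=2 (running total=23) -> [3 18 2 2]

Answer: 23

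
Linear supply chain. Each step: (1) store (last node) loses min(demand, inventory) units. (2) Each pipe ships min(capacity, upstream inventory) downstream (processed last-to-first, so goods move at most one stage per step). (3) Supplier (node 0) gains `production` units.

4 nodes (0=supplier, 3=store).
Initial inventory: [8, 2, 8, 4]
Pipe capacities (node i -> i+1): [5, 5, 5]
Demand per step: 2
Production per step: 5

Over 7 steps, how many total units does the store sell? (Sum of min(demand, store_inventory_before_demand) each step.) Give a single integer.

Answer: 14

Derivation:
Step 1: sold=2 (running total=2) -> [8 5 5 7]
Step 2: sold=2 (running total=4) -> [8 5 5 10]
Step 3: sold=2 (running total=6) -> [8 5 5 13]
Step 4: sold=2 (running total=8) -> [8 5 5 16]
Step 5: sold=2 (running total=10) -> [8 5 5 19]
Step 6: sold=2 (running total=12) -> [8 5 5 22]
Step 7: sold=2 (running total=14) -> [8 5 5 25]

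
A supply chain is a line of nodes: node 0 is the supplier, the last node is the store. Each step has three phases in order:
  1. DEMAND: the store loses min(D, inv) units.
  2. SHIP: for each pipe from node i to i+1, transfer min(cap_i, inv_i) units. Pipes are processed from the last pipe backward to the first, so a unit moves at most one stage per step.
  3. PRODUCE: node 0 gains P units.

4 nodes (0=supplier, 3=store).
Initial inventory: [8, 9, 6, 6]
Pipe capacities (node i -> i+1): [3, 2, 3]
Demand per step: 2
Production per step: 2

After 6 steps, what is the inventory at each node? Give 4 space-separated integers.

Step 1: demand=2,sold=2 ship[2->3]=3 ship[1->2]=2 ship[0->1]=3 prod=2 -> inv=[7 10 5 7]
Step 2: demand=2,sold=2 ship[2->3]=3 ship[1->2]=2 ship[0->1]=3 prod=2 -> inv=[6 11 4 8]
Step 3: demand=2,sold=2 ship[2->3]=3 ship[1->2]=2 ship[0->1]=3 prod=2 -> inv=[5 12 3 9]
Step 4: demand=2,sold=2 ship[2->3]=3 ship[1->2]=2 ship[0->1]=3 prod=2 -> inv=[4 13 2 10]
Step 5: demand=2,sold=2 ship[2->3]=2 ship[1->2]=2 ship[0->1]=3 prod=2 -> inv=[3 14 2 10]
Step 6: demand=2,sold=2 ship[2->3]=2 ship[1->2]=2 ship[0->1]=3 prod=2 -> inv=[2 15 2 10]

2 15 2 10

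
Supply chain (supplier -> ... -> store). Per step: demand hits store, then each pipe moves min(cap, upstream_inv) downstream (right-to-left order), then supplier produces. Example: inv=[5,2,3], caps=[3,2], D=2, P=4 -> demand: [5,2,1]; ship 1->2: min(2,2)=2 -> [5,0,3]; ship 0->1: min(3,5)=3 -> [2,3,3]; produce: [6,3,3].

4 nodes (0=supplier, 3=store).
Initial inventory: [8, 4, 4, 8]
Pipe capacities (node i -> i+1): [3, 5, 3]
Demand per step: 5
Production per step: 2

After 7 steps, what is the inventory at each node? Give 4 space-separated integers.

Step 1: demand=5,sold=5 ship[2->3]=3 ship[1->2]=4 ship[0->1]=3 prod=2 -> inv=[7 3 5 6]
Step 2: demand=5,sold=5 ship[2->3]=3 ship[1->2]=3 ship[0->1]=3 prod=2 -> inv=[6 3 5 4]
Step 3: demand=5,sold=4 ship[2->3]=3 ship[1->2]=3 ship[0->1]=3 prod=2 -> inv=[5 3 5 3]
Step 4: demand=5,sold=3 ship[2->3]=3 ship[1->2]=3 ship[0->1]=3 prod=2 -> inv=[4 3 5 3]
Step 5: demand=5,sold=3 ship[2->3]=3 ship[1->2]=3 ship[0->1]=3 prod=2 -> inv=[3 3 5 3]
Step 6: demand=5,sold=3 ship[2->3]=3 ship[1->2]=3 ship[0->1]=3 prod=2 -> inv=[2 3 5 3]
Step 7: demand=5,sold=3 ship[2->3]=3 ship[1->2]=3 ship[0->1]=2 prod=2 -> inv=[2 2 5 3]

2 2 5 3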